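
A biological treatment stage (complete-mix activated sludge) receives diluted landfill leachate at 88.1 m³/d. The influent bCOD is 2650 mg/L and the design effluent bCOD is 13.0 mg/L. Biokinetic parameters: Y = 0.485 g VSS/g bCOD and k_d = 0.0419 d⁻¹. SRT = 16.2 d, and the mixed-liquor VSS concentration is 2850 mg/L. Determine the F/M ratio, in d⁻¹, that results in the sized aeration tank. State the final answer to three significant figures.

F/M ≈ 0.215 d⁻¹

Rearranging the biomass balance for a CMAS with decay, V = Y·Q·ΔS·θ_c / [X·(1+k_d θ_c)] = 0.485 × 88.1 × (2650 − 13.0) × 16.2 / [2850 × (1 + 0.0419 × 16.2)] = 1.83×10^6 / 4785 = 381.5 m³.
F/M = applied load / biomass = Q·S₀/(V·X) = 88.1 × 2650 / (381.5 × 2850) = 0.2147 d⁻¹.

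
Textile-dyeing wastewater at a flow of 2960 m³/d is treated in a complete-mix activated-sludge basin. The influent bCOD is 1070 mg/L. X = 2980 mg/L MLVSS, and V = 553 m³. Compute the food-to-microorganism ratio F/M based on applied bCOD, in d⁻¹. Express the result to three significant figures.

F/M = applied load / biomass = Q·S₀/(V·X) = 2960 × 1070 / (553.0 × 2980) = 1.922 d⁻¹.

F/M ≈ 1.92 d⁻¹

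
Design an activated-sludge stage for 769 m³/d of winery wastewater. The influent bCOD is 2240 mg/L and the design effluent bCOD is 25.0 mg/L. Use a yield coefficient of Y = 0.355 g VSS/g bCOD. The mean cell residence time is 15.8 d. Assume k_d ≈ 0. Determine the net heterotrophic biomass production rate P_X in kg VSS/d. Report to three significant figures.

With endogenous decay neglected, the observed yield equals the true yield: Y_obs = Y = 0.355 g VSS/g bCOD.
Mass of bCOD removed per day: Q(S₀ − S) = 769 × 2215 g/m³ = 1703 kg/d.
P_X = Y_obs · Q(S₀ − S) = 0.3550 × 1703 = 604.7 kg VSS/d.

P_X ≈ 605 kg VSS/d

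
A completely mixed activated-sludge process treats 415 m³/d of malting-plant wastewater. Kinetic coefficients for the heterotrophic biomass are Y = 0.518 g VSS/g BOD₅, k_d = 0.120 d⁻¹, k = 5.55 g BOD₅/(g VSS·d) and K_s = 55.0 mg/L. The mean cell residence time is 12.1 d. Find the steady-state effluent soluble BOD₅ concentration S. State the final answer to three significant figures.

Effluent substrate depends only on kinetics and SRT: S = K_s(1 + k_d θ_c) / [θ_c(Yk − k_d) − 1] = 55.0 × (1 + 0.120 × 12.1) / [12.1 × (0.518 × 5.55 − 0.120) − 1] = 134.9 / 32.33 = 4.171 mg/L.

S ≈ 4.17 mg/L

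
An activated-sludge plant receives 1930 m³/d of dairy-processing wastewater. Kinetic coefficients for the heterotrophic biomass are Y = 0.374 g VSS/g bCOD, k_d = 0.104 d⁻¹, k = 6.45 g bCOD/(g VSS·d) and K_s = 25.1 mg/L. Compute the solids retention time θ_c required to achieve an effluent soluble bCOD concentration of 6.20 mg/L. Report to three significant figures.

Specific growth rate at S = 6.20 mg/L: μ = YkS/(K_s+S) = 0.374·6.45·6.20/(25.1+6.20) = 0.4778 d⁻¹.
1/θ_c = 0.4778 − 0.104 = 0.3738 d⁻¹, so θ_c = 2.675 d.

θ_c ≈ 2.67 d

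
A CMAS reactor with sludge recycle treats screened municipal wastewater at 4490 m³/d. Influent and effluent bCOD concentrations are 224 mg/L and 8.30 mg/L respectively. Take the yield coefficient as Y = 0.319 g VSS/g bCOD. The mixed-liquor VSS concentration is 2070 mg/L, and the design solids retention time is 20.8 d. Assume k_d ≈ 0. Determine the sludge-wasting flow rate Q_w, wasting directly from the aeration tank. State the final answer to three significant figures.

Q_w ≈ 149 m³/d

With k_d = 0 the design equation reduces to V = Y Q (S₀−S) θ_c / X = 0.319 × 4490 × (224 − 8.30) × 20.8 / 2070 = 3104 m³.
For wasting at MLVSS concentration, Q_w = V/θ_c = 3104/20.8 = 149.3 m³/d.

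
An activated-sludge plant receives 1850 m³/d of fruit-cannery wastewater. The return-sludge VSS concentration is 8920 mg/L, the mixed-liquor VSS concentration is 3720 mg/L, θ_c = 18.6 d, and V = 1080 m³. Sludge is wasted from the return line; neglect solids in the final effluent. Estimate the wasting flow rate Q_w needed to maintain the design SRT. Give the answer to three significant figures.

Wasting from the return line (neglecting effluent solids): Q_w = V·X / (θ_c·X_r) = 1080 × 3720 / (18.6 × 8920) = 24.22 m³/d.

Q_w ≈ 24.2 m³/d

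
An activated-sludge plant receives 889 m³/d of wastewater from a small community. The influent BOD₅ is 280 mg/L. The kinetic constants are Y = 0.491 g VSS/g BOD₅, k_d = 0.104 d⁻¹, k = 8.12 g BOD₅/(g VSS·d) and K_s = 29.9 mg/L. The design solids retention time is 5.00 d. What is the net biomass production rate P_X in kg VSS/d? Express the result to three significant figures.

P_X ≈ 79.7 kg VSS/d

For a completely mixed reactor with recycle the Lawrence–McCarty relation gives S = K_s·(1 + k_d·θ_c) / [θ_c·(Y·k − k_d) − 1] = 29.9 × (1 + 0.104 × 5.00) / [5.00 × (0.491 × 8.12 − 0.104) − 1] = 45.45 / 18.41 = 2.468 mg/L.
Observed yield with endogenous decay: Y_obs = Y / (1 + k_d·θ_c) = 0.491 / (1 + 0.104 × 5.00) = 0.491 / 1.520 = 0.3230 g VSS/g BOD₅.
Substrate removed = Q·(S₀ − S) = 889 m³/d × (280 − 2.47) g/m³ = 2.47×10^5 g/d = 246.7 kg/d.
P_X = Y_obs · Q(S₀ − S) = 0.3230 × 246.7 = 79.70 kg VSS/d.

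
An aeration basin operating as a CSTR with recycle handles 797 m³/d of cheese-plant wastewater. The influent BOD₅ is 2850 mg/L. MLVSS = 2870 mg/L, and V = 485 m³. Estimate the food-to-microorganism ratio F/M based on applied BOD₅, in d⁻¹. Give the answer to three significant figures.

F/M ≈ 1.63 d⁻¹

F/M = Q·S₀ / (V·X) = 797 × 2850 / (485.0 × 2870) = 1.632 g BOD₅·(g VSS·d)⁻¹.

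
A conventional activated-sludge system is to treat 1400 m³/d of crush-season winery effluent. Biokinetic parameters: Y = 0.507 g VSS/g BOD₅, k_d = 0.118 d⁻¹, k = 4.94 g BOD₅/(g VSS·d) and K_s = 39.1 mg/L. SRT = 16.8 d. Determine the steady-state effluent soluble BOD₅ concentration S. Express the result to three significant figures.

For a completely mixed reactor with recycle the Lawrence–McCarty relation gives S = K_s·(1 + k_d·θ_c) / [θ_c·(Y·k − k_d) − 1] = 39.1 × (1 + 0.118 × 16.8) / [16.8 × (0.507 × 4.94 − 0.118) − 1] = 116.6 / 39.09 = 2.983 mg/L.

S ≈ 2.98 mg/L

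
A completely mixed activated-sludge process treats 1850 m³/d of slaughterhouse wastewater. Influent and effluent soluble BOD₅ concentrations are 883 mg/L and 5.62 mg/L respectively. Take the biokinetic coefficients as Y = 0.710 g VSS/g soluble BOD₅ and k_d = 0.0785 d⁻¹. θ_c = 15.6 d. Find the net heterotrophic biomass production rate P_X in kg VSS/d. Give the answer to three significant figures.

P_X ≈ 518 kg VSS/d

The observed yield is Y_obs = Y/(1 + k_d·θ_c) = 0.710 / (1 + 0.0785 × 15.6) = 0.710 / 2.225 = 0.3192 g VSS per g soluble BOD₅ removed.
Substrate removed = Q·(S₀ − S) = 1850 m³/d × (883 − 5.62) g/m³ = 1.62×10^6 g/d = 1623 kg/d.
P_X = Y_obs · Q(S₀ − S) = 0.3192 × 1623 = 518.0 kg VSS/d.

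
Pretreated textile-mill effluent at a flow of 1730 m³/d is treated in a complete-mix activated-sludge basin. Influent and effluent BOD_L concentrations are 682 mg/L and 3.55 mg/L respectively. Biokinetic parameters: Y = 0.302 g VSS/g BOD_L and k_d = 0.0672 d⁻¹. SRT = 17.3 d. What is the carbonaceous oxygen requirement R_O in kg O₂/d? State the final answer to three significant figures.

R_O ≈ 941 kg O₂/d

The observed yield is Y_obs = Y/(1 + k_d·θ_c) = 0.302 / (1 + 0.0672 × 17.3) = 0.302 / 2.163 = 0.1396 g VSS per g BOD_L removed.
ΔS = 682 − 3.55 = 678.5 mg/L, so the substrate removal rate is 1730 × 678.5/1000 = 1174 kg BOD_L/d.
Net sludge production P_X = 0.1396 × 1174 = 163.9 kg VSS/d.
R_O = Q·ΔS − 1.42 P_X = 1174 − 232.8 = 941.0 kg O₂/d.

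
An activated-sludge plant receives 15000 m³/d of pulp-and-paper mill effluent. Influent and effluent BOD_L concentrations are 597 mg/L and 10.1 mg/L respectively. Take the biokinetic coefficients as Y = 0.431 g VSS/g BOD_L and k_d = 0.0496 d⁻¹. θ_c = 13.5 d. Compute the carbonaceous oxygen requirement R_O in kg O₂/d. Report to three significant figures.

R_O ≈ 5580 kg O₂/d

Correct the yield for decay: Y_obs = Y/(1 + k_d θ_c) = 0.431 / (1 + 0.0496 × 13.5) = 0.431 / 1.670 = 0.2581.
ΔS = 597 − 10.1 = 586.9 mg/L, so the substrate removal rate is 15000 × 586.9/1000 = 8804 kg BOD_L/d.
Biomass synthesised: P_X = Y_obs × 8804 = 2273 kg VSS/d.
Carbonaceous O₂ demand = substrate oxidised − cell-mass equivalent = 8804 − 1.42 × 2273 = 5576 kg O₂/d.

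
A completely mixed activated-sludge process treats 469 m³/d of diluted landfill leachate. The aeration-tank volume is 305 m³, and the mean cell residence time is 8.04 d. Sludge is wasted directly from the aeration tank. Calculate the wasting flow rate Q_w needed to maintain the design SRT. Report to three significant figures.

Wasting from the aeration tank: Q_w = V / θ_c = 305.0 / 8.04 = 37.94 m³/d.

Q_w ≈ 37.9 m³/d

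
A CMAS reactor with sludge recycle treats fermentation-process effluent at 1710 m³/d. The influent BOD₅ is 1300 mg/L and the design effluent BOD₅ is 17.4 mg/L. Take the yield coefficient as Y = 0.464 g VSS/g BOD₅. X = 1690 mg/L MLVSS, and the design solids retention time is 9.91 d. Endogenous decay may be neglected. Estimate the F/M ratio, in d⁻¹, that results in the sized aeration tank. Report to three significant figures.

F/M ≈ 0.220 d⁻¹

With k_d = 0 the design equation reduces to V = Y Q (S₀−S) θ_c / X = 0.464 × 1710 × (1300 − 17.4) × 9.91 / 1690 = 5967 m³.
Food-to-microorganism ratio F/M = Q S₀ / (V X) = 1710 × 1300 / (5967 × 1690) = 0.2204 d⁻¹.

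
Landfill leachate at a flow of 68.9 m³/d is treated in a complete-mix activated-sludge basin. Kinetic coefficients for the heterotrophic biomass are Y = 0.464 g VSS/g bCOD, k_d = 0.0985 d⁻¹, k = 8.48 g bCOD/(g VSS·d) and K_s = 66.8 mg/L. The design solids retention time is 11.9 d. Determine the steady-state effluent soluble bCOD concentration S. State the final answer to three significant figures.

S ≈ 3.25 mg/L

For a completely mixed reactor with recycle the Lawrence–McCarty relation gives S = K_s·(1 + k_d·θ_c) / [θ_c·(Y·k − k_d) − 1] = 66.8 × (1 + 0.0985 × 11.9) / [11.9 × (0.464 × 8.48 − 0.0985) − 1] = 145.1 / 44.65 = 3.250 mg/L.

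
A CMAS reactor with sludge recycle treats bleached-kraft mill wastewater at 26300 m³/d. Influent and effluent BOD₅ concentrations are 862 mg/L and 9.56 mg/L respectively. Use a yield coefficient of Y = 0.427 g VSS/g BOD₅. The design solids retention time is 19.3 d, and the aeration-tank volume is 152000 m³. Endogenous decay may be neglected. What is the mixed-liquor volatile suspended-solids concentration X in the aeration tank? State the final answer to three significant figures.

X ≈ 1220 mg/L

Without decay, X = Y Q (S₀−S) θ_c / V = 0.427 × 26300 × (862 − 9.56) × 19.3 / 152000 = 1216 mg/L.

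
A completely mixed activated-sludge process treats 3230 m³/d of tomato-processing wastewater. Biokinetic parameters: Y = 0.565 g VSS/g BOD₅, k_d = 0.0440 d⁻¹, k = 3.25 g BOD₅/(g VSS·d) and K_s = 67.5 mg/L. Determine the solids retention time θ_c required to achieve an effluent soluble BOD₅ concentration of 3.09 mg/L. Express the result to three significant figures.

θ_c ≈ 27.5 d

From 1/θ_c = Y·k·S/(K_s + S) − k_d: Y·k·S/(K_s+S) = 0.565 × 3.25 × 3.09 / (67.5 + 3.09) = 0.08038 d⁻¹.
Then 1/θ_c = μ − k_d = 0.08038 − 0.0440 = 0.03638 d⁻¹, giving θ_c = 27.49 d.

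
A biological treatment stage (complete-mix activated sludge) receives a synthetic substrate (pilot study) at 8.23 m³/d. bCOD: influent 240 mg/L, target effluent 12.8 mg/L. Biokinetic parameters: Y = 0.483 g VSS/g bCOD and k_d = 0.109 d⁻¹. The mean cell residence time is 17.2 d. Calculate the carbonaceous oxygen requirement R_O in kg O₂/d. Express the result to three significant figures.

R_O ≈ 1.42 kg O₂/d

Correct the yield for decay: Y_obs = Y/(1 + k_d θ_c) = 0.483 / (1 + 0.109 × 17.2) = 0.483 / 2.875 = 0.1680.
Mass of bCOD removed per day: Q(S₀ − S) = 8.23 × 227.2 g/m³ = 1.870 kg/d.
P_X = Y_obs·Q·(S₀ − S) = 0.1680 × 1.870 = 0.3142 kg VSS/d.
Carbonaceous O₂ demand = substrate oxidised − cell-mass equivalent = 1.870 − 1.42 × 0.3142 = 1.424 kg O₂/d.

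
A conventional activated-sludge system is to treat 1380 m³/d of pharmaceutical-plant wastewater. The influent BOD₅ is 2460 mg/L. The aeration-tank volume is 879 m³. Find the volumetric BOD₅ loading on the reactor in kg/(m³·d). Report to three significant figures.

Applied BOD₅ load per unit volume = Q·S₀/V = (1380 × 2460/1000)/879.0 = 3.862 kg BOD₅·m⁻³·d⁻¹.

L_v ≈ 3.86 kg BOD₅/(m³·d)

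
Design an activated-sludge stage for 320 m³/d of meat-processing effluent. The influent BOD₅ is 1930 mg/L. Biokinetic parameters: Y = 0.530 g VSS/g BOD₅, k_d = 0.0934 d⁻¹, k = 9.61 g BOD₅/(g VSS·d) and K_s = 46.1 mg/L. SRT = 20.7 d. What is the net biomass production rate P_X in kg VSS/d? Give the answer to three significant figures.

P_X ≈ 112 kg VSS/d

For a completely mixed reactor with recycle the Lawrence–McCarty relation gives S = K_s·(1 + k_d·θ_c) / [θ_c·(Y·k − k_d) − 1] = 46.1 × (1 + 0.0934 × 20.7) / [20.7 × (0.530 × 9.61 − 0.0934) − 1] = 135.2 / 102.5 = 1.319 mg/L.
Correct the yield for decay: Y_obs = Y/(1 + k_d θ_c) = 0.530 / (1 + 0.0934 × 20.7) = 0.530 / 2.933 = 0.1807.
Mass of BOD₅ removed per day: Q(S₀ − S) = 320 × 1929 g/m³ = 617.2 kg/d.
Net biomass production P_X = Y_obs × Q·(S₀ − S) = 0.1807 × 617.2 = 111.5 kg VSS/d.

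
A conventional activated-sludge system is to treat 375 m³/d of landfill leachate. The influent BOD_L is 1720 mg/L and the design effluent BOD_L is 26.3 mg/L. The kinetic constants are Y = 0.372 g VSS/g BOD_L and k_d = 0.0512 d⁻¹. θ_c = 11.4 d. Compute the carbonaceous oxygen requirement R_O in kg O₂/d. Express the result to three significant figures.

R_O ≈ 423 kg O₂/d

Observed yield with endogenous decay: Y_obs = Y / (1 + k_d·θ_c) = 0.372 / (1 + 0.0512 × 11.4) = 0.372 / 1.584 = 0.2349 g VSS/g BOD_L.
Q·(S₀ − S) = 375 × (1720 − 26.3) × 10⁻³ = 635.1 kg/d removed.
Biomass synthesised: P_X = Y_obs × 635.1 = 149.2 kg VSS/d.
R_O = Q·ΔS − 1.42 P_X = 635.1 − 211.9 = 423.3 kg O₂/d.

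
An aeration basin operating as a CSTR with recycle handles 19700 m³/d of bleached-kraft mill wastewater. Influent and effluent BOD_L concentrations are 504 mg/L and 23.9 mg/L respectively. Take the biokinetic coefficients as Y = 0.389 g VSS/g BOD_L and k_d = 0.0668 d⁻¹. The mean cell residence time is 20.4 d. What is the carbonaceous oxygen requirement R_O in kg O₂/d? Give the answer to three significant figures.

R_O ≈ 7250 kg O₂/d

Y_obs = Y / (1 + k_d θ_c) = 0.389 / (1 + 0.0668 × 20.4) = 0.389 / 2.363 = 0.1646.
Mass of BOD_L removed per day: Q(S₀ − S) = 19700 × 480.1 g/m³ = 9458 kg/d.
Biomass synthesised: P_X = Y_obs × 9458 = 1557 kg VSS/d.
Carbonaceous O₂ demand = substrate oxidised − cell-mass equivalent = 9458 − 1.42 × 1557 = 7247 kg O₂/d.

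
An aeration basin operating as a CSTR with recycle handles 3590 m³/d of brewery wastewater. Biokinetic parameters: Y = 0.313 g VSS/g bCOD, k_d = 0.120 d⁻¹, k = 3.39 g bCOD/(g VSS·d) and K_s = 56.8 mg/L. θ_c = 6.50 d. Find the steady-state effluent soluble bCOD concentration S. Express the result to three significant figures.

S ≈ 19.8 mg/L

Effluent substrate depends only on kinetics and SRT: S = K_s(1 + k_d θ_c) / [θ_c(Yk − k_d) − 1] = 56.8 × (1 + 0.120 × 6.50) / [6.50 × (0.313 × 3.39 − 0.120) − 1] = 101.1 / 5.117 = 19.76 mg/L.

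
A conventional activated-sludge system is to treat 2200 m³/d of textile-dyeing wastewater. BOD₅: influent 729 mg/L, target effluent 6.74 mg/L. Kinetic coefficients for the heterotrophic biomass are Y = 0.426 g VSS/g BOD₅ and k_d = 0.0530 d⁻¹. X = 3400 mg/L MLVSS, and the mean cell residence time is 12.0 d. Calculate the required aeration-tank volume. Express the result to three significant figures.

V ≈ 1460 m³

From the SRT design equation V = Y Q (S₀−S) θ_c / [X (1 + k_d θ_c)] = 0.426 × 2200 × (729 − 6.74) × 12.0 / [3400 × (1 + 0.0530 × 12.0)] = 8.12×10^6 / 5562 = 1460 m³.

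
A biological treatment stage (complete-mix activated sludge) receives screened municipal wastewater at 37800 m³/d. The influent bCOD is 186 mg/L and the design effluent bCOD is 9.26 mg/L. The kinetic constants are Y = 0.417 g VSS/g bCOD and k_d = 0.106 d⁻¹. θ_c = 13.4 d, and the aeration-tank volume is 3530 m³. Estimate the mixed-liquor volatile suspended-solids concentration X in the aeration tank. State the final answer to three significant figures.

X ≈ 4370 mg/L

X = Y·Q·ΔS·θ_c / [V·(1 + k_d θ_c)] = 0.417 × 37800 × (186 − 9.26) × 13.4 / [3530 × (1 + 0.106 × 13.4)] = 4369 mg/L.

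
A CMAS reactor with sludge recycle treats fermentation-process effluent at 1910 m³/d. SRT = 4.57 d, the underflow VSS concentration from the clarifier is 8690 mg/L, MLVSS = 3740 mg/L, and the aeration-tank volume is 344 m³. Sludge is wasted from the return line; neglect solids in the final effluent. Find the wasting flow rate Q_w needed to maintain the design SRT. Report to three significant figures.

Q_w ≈ 32.4 m³/d

Wasting from the return line (neglecting effluent solids): Q_w = V·X / (θ_c·X_r) = 344.0 × 3740 / (4.57 × 8690) = 32.40 m³/d.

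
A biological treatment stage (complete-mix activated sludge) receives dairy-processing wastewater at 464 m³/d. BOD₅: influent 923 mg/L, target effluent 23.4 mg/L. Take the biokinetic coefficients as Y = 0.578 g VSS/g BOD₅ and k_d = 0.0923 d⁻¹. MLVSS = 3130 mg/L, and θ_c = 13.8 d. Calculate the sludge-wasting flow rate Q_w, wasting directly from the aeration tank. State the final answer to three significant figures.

Q_w ≈ 33.9 m³/d

From the SRT design equation V = Y Q (S₀−S) θ_c / [X (1 + k_d θ_c)] = 0.578 × 464 × (923 − 23.4) × 13.8 / [3130 × (1 + 0.0923 × 13.8)] = 3.33×10^6 / 7117 = 467.8 m³.
With mixed-liquor wasting, θ_c = V/Q_w, so Q_w = V/θ_c = 467.8/13.8 = 33.90 m³/d.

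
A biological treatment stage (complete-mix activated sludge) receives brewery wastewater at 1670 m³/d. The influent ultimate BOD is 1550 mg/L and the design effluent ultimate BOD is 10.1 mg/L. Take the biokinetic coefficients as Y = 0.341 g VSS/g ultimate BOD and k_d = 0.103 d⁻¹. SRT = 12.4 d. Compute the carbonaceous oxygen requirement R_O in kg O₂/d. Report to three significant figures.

Correct the yield for decay: Y_obs = Y/(1 + k_d θ_c) = 0.341 / (1 + 0.103 × 12.4) = 0.341 / 2.277 = 0.1497.
Substrate removed = Q·(S₀ − S) = 1670 m³/d × (1550 − 10.1) g/m³ = 2.57×10^6 g/d = 2572 kg/d.
P_X = Y_obs·Q·(S₀ − S) = 0.1497 × 2572 = 385.1 kg VSS/d.
Carbonaceous O₂ demand = substrate oxidised − cell-mass equivalent = 2572 − 1.42 × 385.1 = 2025 kg O₂/d.

R_O ≈ 2020 kg O₂/d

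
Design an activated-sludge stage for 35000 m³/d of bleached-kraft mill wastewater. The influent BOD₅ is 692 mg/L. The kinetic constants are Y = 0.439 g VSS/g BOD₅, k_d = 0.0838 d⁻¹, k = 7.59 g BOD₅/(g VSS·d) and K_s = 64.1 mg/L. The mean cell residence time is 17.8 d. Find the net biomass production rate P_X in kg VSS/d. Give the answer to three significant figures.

P_X ≈ 4250 kg VSS/d

For a completely mixed reactor with recycle the Lawrence–McCarty relation gives S = K_s·(1 + k_d·θ_c) / [θ_c·(Y·k − k_d) − 1] = 64.1 × (1 + 0.0838 × 17.8) / [17.8 × (0.439 × 7.59 − 0.0838) − 1] = 159.7 / 56.82 = 2.811 mg/L.
Observed yield with endogenous decay: Y_obs = Y / (1 + k_d·θ_c) = 0.439 / (1 + 0.0838 × 17.8) = 0.439 / 2.492 = 0.1762 g VSS/g BOD₅.
ΔS = 692 − 2.81 = 689.2 mg/L, so the substrate removal rate is 35000 × 689.2/1000 = 24122 kg BOD₅/d.
Biomass produced: P_X = Y_obs·Q·ΔS = 0.1762 × 24122 ≈ 4250 kg VSS/d.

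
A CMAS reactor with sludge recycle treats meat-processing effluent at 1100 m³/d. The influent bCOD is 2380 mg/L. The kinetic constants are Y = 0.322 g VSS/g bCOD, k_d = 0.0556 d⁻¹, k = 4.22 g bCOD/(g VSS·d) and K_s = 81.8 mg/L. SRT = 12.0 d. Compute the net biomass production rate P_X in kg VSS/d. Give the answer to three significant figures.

P_X ≈ 504 kg VSS/d

From the Monod/SRT balance for a CMAS, S = K_s·(1+k_d θ_c)/[θ_c·(Y k − k_d) − 1] = 81.8 × (1 + 0.0556 × 12.0) / [12.0 × (0.322 × 4.22 − 0.0556) − 1] = 136.4 / 14.64 = 9.316 mg/L.
Y_obs = Y / (1 + k_d θ_c) = 0.322 / (1 + 0.0556 × 12.0) = 0.322 / 1.667 = 0.1931.
Q·(S₀ − S) = 1100 × (2380 − 9.32) × 10⁻³ = 2608 kg/d removed.
Biomass produced: P_X = Y_obs·Q·ΔS = 0.1931 × 2608 ≈ 503.7 kg VSS/d.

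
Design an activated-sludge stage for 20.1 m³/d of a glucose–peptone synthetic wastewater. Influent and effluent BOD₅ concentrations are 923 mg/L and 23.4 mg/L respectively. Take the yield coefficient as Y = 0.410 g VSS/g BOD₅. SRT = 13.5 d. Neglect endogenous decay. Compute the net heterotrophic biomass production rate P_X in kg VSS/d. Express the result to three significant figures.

Since k_d ≈ 0, Y_obs = Y = 0.410 g VSS/g BOD₅.
ΔS = 923 − 23.4 = 899.6 mg/L, so the substrate removal rate is 20.1 × 899.6/1000 = 18.08 kg BOD₅/d.
So the net sludge growth is P_X = 0.4100 × 18.08 = 7.414 kg VSS/d.

P_X ≈ 7.41 kg VSS/d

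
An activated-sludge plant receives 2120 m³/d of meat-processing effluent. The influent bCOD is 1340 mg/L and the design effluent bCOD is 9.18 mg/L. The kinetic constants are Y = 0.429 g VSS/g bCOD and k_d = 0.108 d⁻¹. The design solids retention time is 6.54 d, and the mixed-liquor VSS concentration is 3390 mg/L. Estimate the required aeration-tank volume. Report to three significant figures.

Steady-state biomass mass balance: V·X·(1 + k_d·θ_c) = Y·Q·(S₀ − S)·θ_c, so V = 0.429 × 2120 × (1340 − 9.18) × 6.54 / [3390 × (1 + 0.108 × 6.54)] = 7.92×10^6 / 5784 = 1368 m³.

V ≈ 1370 m³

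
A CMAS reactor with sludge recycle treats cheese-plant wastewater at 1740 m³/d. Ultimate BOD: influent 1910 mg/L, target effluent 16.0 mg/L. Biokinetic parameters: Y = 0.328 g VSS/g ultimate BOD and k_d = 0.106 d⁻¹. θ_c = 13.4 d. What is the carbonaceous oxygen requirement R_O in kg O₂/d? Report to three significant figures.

R_O ≈ 2660 kg O₂/d

Y_obs = Y / (1 + k_d θ_c) = 0.328 / (1 + 0.106 × 13.4) = 0.328 / 2.420 = 0.1355.
Mass of ultimate BOD removed per day: Q(S₀ − S) = 1740 × 1894 g/m³ = 3296 kg/d.
P_X = Y_obs·Q·(S₀ − S) = 0.1355 × 3296 = 446.6 kg VSS/d.
Carbonaceous O₂ demand = substrate oxidised − cell-mass equivalent = 3296 − 1.42 × 446.6 = 2661 kg O₂/d.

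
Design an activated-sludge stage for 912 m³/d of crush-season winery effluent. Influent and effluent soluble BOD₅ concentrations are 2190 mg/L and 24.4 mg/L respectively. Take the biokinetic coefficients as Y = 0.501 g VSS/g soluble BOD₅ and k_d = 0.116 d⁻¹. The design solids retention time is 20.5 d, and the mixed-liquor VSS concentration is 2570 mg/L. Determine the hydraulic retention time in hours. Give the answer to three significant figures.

Steady-state biomass mass balance: V·X·(1 + k_d·θ_c) = Y·Q·(S₀ − S)·θ_c, so V = 0.501 × 912 × (2190 − 24.4) × 20.5 / [2570 × (1 + 0.116 × 20.5)] = 2.03×10^7 / 8681 = 2337 m³.
Hydraulic retention time τ = V/Q = 2337 / 912 = 2.562 d = 61.49 h.

τ ≈ 61.5 h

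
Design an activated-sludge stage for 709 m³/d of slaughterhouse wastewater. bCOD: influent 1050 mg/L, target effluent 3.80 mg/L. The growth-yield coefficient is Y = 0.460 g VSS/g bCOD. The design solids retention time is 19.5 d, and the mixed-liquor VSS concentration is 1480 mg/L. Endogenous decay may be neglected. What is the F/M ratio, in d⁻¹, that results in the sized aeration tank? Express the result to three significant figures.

V·X = Y·Q·ΔS·θ_c gives V = 0.460 × 709 × (1050 − 3.80) × 19.5 / 1480 = 4496 m³.
F/M = Q·S₀ / (V·X) = 709 × 1050 / (4496 × 1480) = 0.1119 g bCOD·(g VSS·d)⁻¹.

F/M ≈ 0.112 d⁻¹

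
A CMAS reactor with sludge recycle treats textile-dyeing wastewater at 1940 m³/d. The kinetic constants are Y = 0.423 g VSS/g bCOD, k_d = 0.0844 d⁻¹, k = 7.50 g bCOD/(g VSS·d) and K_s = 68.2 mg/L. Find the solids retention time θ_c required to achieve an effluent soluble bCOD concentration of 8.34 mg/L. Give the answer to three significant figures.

θ_c ≈ 3.83 d

Specific growth rate at S = 8.34 mg/L: μ = YkS/(K_s+S) = 0.423·7.50·8.34/(68.2+8.34) = 0.3457 d⁻¹.
1/θ_c = 0.3457 − 0.0844 = 0.2613 d⁻¹, so θ_c = 3.827 d.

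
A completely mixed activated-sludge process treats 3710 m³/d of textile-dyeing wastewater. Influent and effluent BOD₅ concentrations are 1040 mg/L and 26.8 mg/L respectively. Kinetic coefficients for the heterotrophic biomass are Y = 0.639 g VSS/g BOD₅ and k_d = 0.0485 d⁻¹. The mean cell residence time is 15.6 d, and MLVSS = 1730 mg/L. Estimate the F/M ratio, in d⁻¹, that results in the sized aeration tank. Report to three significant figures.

Rearranging the biomass balance for a CMAS with decay, V = Y·Q·ΔS·θ_c / [X·(1+k_d θ_c)] = 0.639 × 3710 × (1040 − 26.8) × 15.6 / [1730 × (1 + 0.0485 × 15.6)] = 3.75×10^7 / 3039 = 12330 m³.
F/M = applied load / biomass = Q·S₀/(V·X) = 3710 × 1040 / (12330 × 1730) = 0.1809 d⁻¹.

F/M ≈ 0.181 d⁻¹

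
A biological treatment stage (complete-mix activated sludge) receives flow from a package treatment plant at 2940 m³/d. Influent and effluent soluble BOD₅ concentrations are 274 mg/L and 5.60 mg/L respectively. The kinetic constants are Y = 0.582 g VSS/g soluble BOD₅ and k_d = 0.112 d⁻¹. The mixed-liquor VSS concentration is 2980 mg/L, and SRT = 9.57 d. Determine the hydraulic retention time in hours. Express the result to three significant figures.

τ ≈ 5.81 h

Steady-state biomass mass balance: V·X·(1 + k_d·θ_c) = Y·Q·(S₀ − S)·θ_c, so V = 0.582 × 2940 × (274 − 5.60) × 9.57 / [2980 × (1 + 0.112 × 9.57)] = 4.4×10^6 / 6174 = 711.9 m³.
τ = V/Q = 711.9/2940 = 0.2421 d, or 5.811 h.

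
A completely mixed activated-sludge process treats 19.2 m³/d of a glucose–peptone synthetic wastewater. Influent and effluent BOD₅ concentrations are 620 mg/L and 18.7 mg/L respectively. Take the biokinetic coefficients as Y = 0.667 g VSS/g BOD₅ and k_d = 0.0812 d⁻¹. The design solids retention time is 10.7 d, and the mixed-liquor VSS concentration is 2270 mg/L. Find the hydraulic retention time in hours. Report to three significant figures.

τ ≈ 24.3 h

Steady-state biomass mass balance: V·X·(1 + k_d·θ_c) = Y·Q·(S₀ − S)·θ_c, so V = 0.667 × 19.2 × (620 − 18.7) × 10.7 / [2270 × (1 + 0.0812 × 10.7)] = 8.24×10^4 / 4242 = 19.42 m³.
τ = V/Q = 19.42/19.2 = 1.012 d, or 24.28 h.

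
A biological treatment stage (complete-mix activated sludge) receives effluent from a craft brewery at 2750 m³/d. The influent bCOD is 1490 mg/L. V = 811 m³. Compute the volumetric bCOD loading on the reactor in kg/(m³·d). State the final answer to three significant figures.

Applied bCOD load per unit volume = Q·S₀/V = (2750 × 1490/1000)/811.0 = 5.052 kg bCOD·m⁻³·d⁻¹.

L_v ≈ 5.05 kg bCOD/(m³·d)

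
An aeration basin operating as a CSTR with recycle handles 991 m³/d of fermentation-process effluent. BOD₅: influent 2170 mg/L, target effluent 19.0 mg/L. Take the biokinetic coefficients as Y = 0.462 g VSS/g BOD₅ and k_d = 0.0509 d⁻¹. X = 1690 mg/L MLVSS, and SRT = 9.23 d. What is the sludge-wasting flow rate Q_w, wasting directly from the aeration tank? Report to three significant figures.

Rearranging the biomass balance for a CMAS with decay, V = Y·Q·ΔS·θ_c / [X·(1+k_d θ_c)] = 0.462 × 991 × (2170 − 19.0) × 9.23 / [1690 × (1 + 0.0509 × 9.23)] = 9.09×10^6 / 2484 = 3659 m³.
For wasting at MLVSS concentration, Q_w = V/θ_c = 3659/9.23 = 396.5 m³/d.

Q_w ≈ 396 m³/d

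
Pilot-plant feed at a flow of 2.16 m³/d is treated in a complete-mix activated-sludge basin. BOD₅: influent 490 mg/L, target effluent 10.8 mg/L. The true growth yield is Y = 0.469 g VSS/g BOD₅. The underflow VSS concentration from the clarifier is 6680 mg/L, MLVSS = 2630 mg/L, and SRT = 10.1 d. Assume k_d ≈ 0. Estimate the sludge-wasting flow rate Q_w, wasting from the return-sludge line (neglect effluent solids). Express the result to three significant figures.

Q_w ≈ 0.0727 m³/d

V·X = Y·Q·ΔS·θ_c gives V = 0.469 × 2.16 × (490 − 10.8) × 10.1 / 2630 = 1.864 m³.
θ_c = V·X/(Q_w·X_r) when wasting from the recycle, so Q_w = V·X/(θ_c·X_r) = 1.864 × 2630 / (10.1 × 6680) = 0.07267 m³/d.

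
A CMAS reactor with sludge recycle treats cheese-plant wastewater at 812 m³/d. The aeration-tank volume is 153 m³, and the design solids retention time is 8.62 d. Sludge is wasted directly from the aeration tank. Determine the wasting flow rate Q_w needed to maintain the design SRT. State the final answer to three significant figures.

With mixed-liquor wasting, θ_c = V/Q_w, so Q_w = V/θ_c = 153.0/8.62 = 17.75 m³/d.

Q_w ≈ 17.7 m³/d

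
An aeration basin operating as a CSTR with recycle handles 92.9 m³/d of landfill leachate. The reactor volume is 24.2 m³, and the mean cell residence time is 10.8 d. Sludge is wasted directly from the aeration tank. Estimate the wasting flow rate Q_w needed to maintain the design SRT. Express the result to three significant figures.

Q_w ≈ 2.24 m³/d

Wasting from the aeration tank: Q_w = V / θ_c = 24.20 / 10.8 = 2.241 m³/d.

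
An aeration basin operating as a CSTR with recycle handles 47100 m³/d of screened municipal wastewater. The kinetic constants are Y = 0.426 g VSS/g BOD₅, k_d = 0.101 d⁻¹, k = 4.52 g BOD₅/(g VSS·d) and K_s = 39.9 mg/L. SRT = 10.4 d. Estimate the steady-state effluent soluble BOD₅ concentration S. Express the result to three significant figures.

S ≈ 4.55 mg/L

For a completely mixed reactor with recycle the Lawrence–McCarty relation gives S = K_s·(1 + k_d·θ_c) / [θ_c·(Y·k − k_d) − 1] = 39.9 × (1 + 0.101 × 10.4) / [10.4 × (0.426 × 4.52 − 0.101) − 1] = 81.81 / 17.98 = 4.551 mg/L.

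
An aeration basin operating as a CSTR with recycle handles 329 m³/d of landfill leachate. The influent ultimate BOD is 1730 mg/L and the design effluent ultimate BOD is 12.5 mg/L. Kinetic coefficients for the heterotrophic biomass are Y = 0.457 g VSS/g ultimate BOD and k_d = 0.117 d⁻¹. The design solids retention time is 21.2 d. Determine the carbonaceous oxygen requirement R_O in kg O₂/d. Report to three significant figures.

R_O ≈ 460 kg O₂/d

Y_obs = Y / (1 + k_d θ_c) = 0.457 / (1 + 0.117 × 21.2) = 0.457 / 3.480 = 0.1313.
ΔS = 1730 − 12.5 = 1718 mg/L, so the substrate removal rate is 329 × 1718/1000 = 565.1 kg ultimate BOD/d.
Net sludge production P_X = 0.1313 × 565.1 = 74.20 kg VSS/d.
Carbonaceous O₂ demand = substrate oxidised − cell-mass equivalent = 565.1 − 1.42 × 74.20 = 459.7 kg O₂/d.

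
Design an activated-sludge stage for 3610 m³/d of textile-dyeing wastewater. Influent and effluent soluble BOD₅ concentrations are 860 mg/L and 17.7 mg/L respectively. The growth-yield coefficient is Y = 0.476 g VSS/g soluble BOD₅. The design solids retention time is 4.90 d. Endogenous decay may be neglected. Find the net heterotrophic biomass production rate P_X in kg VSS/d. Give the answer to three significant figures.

P_X ≈ 1450 kg VSS/d

Since k_d ≈ 0, Y_obs = Y = 0.476 g VSS/g soluble BOD₅.
Mass of soluble BOD₅ removed per day: Q(S₀ − S) = 3610 × 842.3 g/m³ = 3041 kg/d.
Net biomass production P_X = Y_obs × Q·(S₀ − S) = 0.4760 × 3041 = 1447 kg VSS/d.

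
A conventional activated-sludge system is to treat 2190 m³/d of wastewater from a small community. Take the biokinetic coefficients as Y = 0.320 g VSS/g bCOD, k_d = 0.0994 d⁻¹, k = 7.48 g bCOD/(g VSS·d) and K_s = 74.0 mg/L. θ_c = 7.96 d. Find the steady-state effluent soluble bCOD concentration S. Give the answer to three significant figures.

S ≈ 7.68 mg/L

Effluent substrate depends only on kinetics and SRT: S = K_s(1 + k_d θ_c) / [θ_c(Yk − k_d) − 1] = 74.0 × (1 + 0.0994 × 7.96) / [7.96 × (0.320 × 7.48 − 0.0994) − 1] = 132.6 / 17.26 = 7.679 mg/L.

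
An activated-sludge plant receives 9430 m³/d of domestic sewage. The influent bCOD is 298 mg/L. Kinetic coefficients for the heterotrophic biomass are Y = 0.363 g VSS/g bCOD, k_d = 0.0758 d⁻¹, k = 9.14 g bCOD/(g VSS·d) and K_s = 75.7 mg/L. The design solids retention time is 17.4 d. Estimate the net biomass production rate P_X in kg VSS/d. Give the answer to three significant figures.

From the Monod/SRT balance for a CMAS, S = K_s·(1+k_d θ_c)/[θ_c·(Y k − k_d) − 1] = 75.7 × (1 + 0.0758 × 17.4) / [17.4 × (0.363 × 9.14 − 0.0758) − 1] = 175.5 / 55.41 = 3.168 mg/L.
Y_obs = Y / (1 + k_d θ_c) = 0.363 / (1 + 0.0758 × 17.4) = 0.363 / 2.319 = 0.1565.
Q·(S₀ − S) = 9430 × (298 − 3.17) × 10⁻³ = 2780 kg/d removed.
Biomass produced: P_X = Y_obs·Q·ΔS = 0.1565 × 2780 ≈ 435.2 kg VSS/d.

P_X ≈ 435 kg VSS/d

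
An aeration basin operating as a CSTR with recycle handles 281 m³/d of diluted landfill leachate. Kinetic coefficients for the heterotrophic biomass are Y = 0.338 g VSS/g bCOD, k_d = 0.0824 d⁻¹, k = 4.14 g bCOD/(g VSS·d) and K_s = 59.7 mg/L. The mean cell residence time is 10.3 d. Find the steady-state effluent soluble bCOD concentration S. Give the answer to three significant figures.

From the Monod/SRT balance for a CMAS, S = K_s·(1+k_d θ_c)/[θ_c·(Y k − k_d) − 1] = 59.7 × (1 + 0.0824 × 10.3) / [10.3 × (0.338 × 4.14 − 0.0824) − 1] = 110.4 / 12.56 = 8.784 mg/L.

S ≈ 8.78 mg/L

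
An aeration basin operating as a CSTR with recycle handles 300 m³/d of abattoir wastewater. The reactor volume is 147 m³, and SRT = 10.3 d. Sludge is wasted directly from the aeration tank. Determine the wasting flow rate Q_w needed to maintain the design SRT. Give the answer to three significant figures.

For wasting at MLVSS concentration, Q_w = V/θ_c = 147.0/10.3 = 14.27 m³/d.

Q_w ≈ 14.3 m³/d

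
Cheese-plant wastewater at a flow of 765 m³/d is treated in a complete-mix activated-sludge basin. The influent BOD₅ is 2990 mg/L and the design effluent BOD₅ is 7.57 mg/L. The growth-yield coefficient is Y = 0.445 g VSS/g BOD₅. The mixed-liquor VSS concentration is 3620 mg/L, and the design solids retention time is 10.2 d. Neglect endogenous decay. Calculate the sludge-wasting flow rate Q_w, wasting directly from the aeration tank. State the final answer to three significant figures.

Q_w ≈ 280 m³/d

V·X = Y·Q·ΔS·θ_c gives V = 0.445 × 765 × (2990 − 7.57) × 10.2 / 3620 = 2861 m³.
With mixed-liquor wasting, θ_c = V/Q_w, so Q_w = V/θ_c = 2861/10.2 = 280.5 m³/d.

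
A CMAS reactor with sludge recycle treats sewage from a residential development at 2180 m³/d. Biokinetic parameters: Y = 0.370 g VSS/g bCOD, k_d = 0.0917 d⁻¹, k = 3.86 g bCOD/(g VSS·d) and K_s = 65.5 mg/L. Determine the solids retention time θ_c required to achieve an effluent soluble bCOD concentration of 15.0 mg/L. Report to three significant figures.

Specific growth rate at S = 15.0 mg/L: μ = YkS/(K_s+S) = 0.370·3.86·15.0/(65.5+15.0) = 0.2661 d⁻¹.
1/θ_c = 0.2661 − 0.0917 = 0.1744 d⁻¹, so θ_c = 5.733 d.

θ_c ≈ 5.73 d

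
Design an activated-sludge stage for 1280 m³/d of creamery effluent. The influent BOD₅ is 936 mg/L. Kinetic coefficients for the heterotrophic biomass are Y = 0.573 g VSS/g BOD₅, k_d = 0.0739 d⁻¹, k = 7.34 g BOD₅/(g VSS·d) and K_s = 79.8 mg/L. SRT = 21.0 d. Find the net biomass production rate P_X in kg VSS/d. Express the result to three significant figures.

Effluent substrate depends only on kinetics and SRT: S = K_s(1 + k_d θ_c) / [θ_c(Yk − k_d) − 1] = 79.8 × (1 + 0.0739 × 21.0) / [21.0 × (0.573 × 7.34 − 0.0739) − 1] = 203.6 / 85.77 = 2.374 mg/L.
Observed yield with endogenous decay: Y_obs = Y / (1 + k_d·θ_c) = 0.573 / (1 + 0.0739 × 21.0) = 0.573 / 2.552 = 0.2245 g VSS/g BOD₅.
Q·(S₀ − S) = 1280 × (936 − 2.37) × 10⁻³ = 1195 kg/d removed.
So the net sludge growth is P_X = 0.2245 × 1195 = 268.3 kg VSS/d.

P_X ≈ 268 kg VSS/d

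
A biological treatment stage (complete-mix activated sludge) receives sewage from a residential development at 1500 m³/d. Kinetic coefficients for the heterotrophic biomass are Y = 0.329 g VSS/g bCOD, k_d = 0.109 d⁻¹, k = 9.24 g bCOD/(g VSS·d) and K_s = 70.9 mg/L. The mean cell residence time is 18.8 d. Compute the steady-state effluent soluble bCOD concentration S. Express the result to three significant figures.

S ≈ 4.00 mg/L

Effluent substrate depends only on kinetics and SRT: S = K_s(1 + k_d θ_c) / [θ_c(Yk − k_d) − 1] = 70.9 × (1 + 0.109 × 18.8) / [18.8 × (0.329 × 9.24 − 0.109) − 1] = 216.2 / 54.10 = 3.996 mg/L.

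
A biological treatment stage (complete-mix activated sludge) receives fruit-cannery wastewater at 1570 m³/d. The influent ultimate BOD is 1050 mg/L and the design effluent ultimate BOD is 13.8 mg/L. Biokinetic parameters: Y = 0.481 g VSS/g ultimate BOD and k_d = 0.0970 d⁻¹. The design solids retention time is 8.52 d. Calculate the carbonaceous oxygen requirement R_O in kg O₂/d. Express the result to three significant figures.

R_O ≈ 1020 kg O₂/d

Correct the yield for decay: Y_obs = Y/(1 + k_d θ_c) = 0.481 / (1 + 0.0970 × 8.52) = 0.481 / 1.826 = 0.2634.
Substrate removed = Q·(S₀ − S) = 1570 m³/d × (1050 − 13.8) g/m³ = 1.63×10^6 g/d = 1627 kg/d.
P_X = Y_obs·Q·(S₀ − S) = 0.2634 × 1627 = 428.4 kg VSS/d.
R_O = Q·ΔS − 1.42 P_X = 1627 − 608.4 = 1018 kg O₂/d.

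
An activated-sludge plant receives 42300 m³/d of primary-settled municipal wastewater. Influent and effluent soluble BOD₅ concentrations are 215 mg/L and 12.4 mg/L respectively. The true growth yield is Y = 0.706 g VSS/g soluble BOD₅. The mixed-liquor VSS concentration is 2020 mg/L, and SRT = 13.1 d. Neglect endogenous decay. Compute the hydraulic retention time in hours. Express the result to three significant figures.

τ ≈ 22.3 h

V·X = Y·Q·ΔS·θ_c gives V = 0.706 × 42300 × (215 − 12.4) × 13.1 / 2020 = 39238 m³.
HRT = V/Q = 39238 m³ / 42300 m³·d⁻¹ = 0.9276 d × 24 = 22.26 h.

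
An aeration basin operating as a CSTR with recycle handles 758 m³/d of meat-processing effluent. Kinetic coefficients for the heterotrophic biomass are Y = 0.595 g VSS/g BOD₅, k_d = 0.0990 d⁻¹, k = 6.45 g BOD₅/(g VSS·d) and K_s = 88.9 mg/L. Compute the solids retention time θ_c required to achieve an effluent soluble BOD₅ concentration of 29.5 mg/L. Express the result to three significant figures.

θ_c ≈ 1.17 d

At the target effluent, Y k S/(K_s+S) = 0.595×6.45×29.5/118.4 = 0.9562 d⁻¹.
1/θ_c = 0.9562 − 0.0990 = 0.8572 d⁻¹, so θ_c = 1.167 d.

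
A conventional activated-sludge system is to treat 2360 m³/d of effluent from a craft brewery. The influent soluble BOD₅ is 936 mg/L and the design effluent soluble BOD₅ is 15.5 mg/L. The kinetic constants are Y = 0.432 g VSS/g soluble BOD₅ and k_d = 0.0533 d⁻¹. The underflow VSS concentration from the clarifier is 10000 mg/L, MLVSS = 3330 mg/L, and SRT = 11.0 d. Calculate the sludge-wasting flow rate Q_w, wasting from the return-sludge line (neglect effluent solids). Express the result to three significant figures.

Q_w ≈ 59.2 m³/d

Steady-state biomass mass balance: V·X·(1 + k_d·θ_c) = Y·Q·(S₀ − S)·θ_c, so V = 0.432 × 2360 × (936 − 15.5) × 11.0 / [3330 × (1 + 0.0533 × 11.0)] = 1.03×10^7 / 5282 = 1954 m³.
θ_c = V·X/(Q_w·X_r) when wasting from the recycle, so Q_w = V·X/(θ_c·X_r) = 1954 × 3330 / (11.0 × 10000) = 59.16 m³/d.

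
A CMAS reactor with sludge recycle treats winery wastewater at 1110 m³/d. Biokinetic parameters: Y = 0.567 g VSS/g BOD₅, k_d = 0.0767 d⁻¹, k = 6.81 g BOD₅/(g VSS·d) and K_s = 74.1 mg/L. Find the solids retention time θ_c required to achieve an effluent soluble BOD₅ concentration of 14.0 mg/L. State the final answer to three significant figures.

Specific growth rate at S = 14.0 mg/L: μ = YkS/(K_s+S) = 0.567·6.81·14.0/(74.1+14.0) = 0.6136 d⁻¹.
Then 1/θ_c = μ − k_d = 0.6136 − 0.0767 = 0.5369 d⁻¹, giving θ_c = 1.863 d.

θ_c ≈ 1.86 d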